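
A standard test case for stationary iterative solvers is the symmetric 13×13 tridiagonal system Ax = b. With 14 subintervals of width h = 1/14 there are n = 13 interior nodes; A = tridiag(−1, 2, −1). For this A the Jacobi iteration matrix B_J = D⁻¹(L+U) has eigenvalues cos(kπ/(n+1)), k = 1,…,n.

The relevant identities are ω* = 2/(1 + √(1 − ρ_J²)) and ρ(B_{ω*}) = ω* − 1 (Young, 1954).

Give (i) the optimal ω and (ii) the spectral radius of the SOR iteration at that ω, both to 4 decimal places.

n=13: λ(B_J) = 1 − λ(A)/2 = cos(kπ/14); k=1 gives ρ_J = 0.9749.
√(1−ρ_J²) = |sin(π/14)| = 0.22252
Then 2/(1+√(1−ρ_J²)) = 2/(1+0.22252); ω* = 2/1.22252 = 1.6360.
At ω = 1.6360 every |λ(B_ω)| = ω−1, so ρ_SOR = 0.6360.

ω* = 1.6360, ρ_SOR = 0.6360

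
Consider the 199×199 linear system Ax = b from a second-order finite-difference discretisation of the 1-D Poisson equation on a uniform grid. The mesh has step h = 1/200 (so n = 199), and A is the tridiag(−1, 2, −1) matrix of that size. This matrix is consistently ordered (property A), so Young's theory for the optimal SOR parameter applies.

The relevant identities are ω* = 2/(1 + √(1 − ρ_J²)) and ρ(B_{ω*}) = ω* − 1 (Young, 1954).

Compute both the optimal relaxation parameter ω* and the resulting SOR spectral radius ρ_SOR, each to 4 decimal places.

With n=199, ρ(Jacobi) = cos(π/200) = 0.9999.
√(1 − cos²(π/200)) = sin(π/200) ≈ 0.01571.
[ω*] 2 ÷ (1 + 0.01571) = 2 ÷ 1.01571 = 1.9691.
ρ_SOR = ω* − 1 ≈ 0.9691.

ω* = 1.9691, ρ_SOR = 0.9691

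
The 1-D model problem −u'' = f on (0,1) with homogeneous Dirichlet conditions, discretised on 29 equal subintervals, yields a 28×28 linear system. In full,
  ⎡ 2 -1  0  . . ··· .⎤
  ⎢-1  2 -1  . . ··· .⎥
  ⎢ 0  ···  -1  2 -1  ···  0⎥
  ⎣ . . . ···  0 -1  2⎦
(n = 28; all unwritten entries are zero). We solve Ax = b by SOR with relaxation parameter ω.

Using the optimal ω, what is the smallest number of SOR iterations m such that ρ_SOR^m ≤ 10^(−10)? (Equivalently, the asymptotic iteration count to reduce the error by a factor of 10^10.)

m = 107

ρ_J = max_k |cos(kπ/29)| = cos(π/29) = 0.9941380
root = sin(π/29) = 0.1081190  (since 1−cos² = sin²).
So ω* = 2/1.1081190 = 1.8048603 (Young).
At ω = 1.8048603 every |λ(B_ω)| = ω−1, so ρ_SOR = 0.8048603.
For 10 digits: m = 10·ln10 / (−ln 0.8048603) = 23.0259/0.217087 = 106.068; round up → m = 107.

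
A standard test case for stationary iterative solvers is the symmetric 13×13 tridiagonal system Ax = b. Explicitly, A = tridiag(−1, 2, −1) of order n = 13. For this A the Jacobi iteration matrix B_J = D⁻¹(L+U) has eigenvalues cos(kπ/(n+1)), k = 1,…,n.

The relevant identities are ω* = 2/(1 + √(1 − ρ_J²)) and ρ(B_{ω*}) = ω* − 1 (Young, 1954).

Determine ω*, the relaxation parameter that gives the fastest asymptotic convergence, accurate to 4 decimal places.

ρ_J = max_k |cos(kπ/14)| = cos(π/14) = 0.9749
1 − cos²(π/14) = sin²(π/14) ⇒ √(1−ρ_J²) = sin(π/14) = 0.22252.
ω* = 2/(1 + 0.22252) = 2/1.22252 = 1.6360.
Hence ρ(B_{ω*}) = 1.6360 − 1 = 0.6360.

ω* = 1.6360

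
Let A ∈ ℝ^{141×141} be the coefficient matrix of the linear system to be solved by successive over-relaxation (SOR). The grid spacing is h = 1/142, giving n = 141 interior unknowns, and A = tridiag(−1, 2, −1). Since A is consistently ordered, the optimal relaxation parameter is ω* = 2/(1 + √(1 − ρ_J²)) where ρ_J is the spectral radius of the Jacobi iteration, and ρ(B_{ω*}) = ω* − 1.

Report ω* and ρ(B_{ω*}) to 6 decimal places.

ω* = 1.956713, ρ_SOR = 0.956713

With n=141, ρ(Jacobi) = cos(π/142) = 0.999755.
√(1 − cos²(π/142)) = sin(π/142) ≈ 0.0221221.
ω* = 2 / (1 + 0.0221221) = 2 / 1.0221221 ≈ 1.956713.
ρ_SOR = ω* − 1 = 1.956713 − 1 = 0.956713.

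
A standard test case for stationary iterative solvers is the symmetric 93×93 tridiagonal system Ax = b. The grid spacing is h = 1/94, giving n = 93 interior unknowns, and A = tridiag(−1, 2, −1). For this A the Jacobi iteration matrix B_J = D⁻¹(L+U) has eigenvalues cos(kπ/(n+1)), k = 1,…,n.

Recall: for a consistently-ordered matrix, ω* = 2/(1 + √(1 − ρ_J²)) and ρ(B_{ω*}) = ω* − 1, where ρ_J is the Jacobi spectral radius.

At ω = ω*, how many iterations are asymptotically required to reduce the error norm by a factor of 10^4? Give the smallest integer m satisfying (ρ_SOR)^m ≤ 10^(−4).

m = 138

n=93: λ(B_J) = 1 − λ(A)/2 = cos(kπ/94); k=1 gives ρ_J = 0.9994416.
√(1 − cos²(π/94)) = sin(π/94) ≈ 0.0334150.
[ω*] 2 ÷ (1 + 0.0334150) = 2 ÷ 1.0334150 = 1.9353309.
ρ_SOR = ω* − 1 ≈ 0.9353309.
m ≥ 4·ln10 / (−ln 0.9353309) = 137.766; smallest integer m = 138.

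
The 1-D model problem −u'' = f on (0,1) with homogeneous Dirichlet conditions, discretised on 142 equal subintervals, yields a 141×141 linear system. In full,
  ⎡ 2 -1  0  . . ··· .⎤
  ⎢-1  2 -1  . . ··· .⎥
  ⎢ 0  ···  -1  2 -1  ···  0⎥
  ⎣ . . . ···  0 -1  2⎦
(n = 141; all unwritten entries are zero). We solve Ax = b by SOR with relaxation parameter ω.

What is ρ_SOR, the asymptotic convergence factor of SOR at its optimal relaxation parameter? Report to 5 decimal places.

ρ_SOR = 0.95671

½·tridiag(1,0,1) at n=141: λ_k = cos(kπ/142); max |λ| at k=1 ⇒ ρ_J = cos(π/142) ≈ 0.99976.
root = sin(π/142) = 0.022122  (since 1−cos² = sin²).
Then 2/(1+√(1−ρ_J²)) = 2/(1+0.022122); ω* = 2/1.022122 = 1.95671.
ρ(B_{ω*}) = ω*−1 = 0.95671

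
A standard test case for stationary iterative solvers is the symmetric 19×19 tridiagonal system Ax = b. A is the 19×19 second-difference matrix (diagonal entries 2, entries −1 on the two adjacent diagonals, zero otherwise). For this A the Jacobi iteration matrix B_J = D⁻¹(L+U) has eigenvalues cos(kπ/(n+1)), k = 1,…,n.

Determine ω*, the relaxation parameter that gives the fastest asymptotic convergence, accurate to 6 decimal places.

B_J for the 19×19 system has eigenvalues cos(kπ/20); ρ_J = cos(π/20) = 0.987688.
1 − cos²(π/20) = sin²(π/20) ⇒ √(1−ρ_J²) = sin(π/20) = 0.1564345.
So ω* = 2/1.1564345 = 1.729454 (Young).
Hence ρ(B_{ω*}) = 1.729454 − 1 = 0.729454.

ω* = 1.729454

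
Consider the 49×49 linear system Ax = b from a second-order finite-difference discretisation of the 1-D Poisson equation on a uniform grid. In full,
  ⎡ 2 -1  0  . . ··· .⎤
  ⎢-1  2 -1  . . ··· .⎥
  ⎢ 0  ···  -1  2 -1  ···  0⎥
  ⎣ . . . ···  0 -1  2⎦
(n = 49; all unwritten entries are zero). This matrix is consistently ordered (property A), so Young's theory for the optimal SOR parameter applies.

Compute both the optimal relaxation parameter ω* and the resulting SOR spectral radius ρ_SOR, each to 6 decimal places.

ω* = 1.881838, ρ_SOR = 0.881838

B_J for the 49×49 system has eigenvalues cos(kπ/50); ρ_J = cos(π/50) = 0.998027.
1 − cos²(π/50) = sin²(π/50) ⇒ √(1−ρ_J²) = sin(π/50) = 0.0627905.
Then 2/(1+√(1−ρ_J²)) = 2/(1+0.0627905); ω* = 2/1.0627905 = 1.881838.
ρ_SOR = ω* − 1 = 1.881838 − 1 = 0.881838.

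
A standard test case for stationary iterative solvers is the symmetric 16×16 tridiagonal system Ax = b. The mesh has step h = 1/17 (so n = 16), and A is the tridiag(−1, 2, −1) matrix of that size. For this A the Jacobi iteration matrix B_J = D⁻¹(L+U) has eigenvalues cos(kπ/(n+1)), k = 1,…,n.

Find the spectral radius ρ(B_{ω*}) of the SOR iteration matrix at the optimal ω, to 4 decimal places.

ρ_SOR = 0.6895

B_J for the 16×16 system has eigenvalues cos(kπ/17); ρ_J = cos(π/17) = 0.9830.
root = sin(π/17) = 0.18375  (since 1−cos² = sin²).
Young: ω* = 2/(1+√(1−ρ_J²)) = 2/(1+0.18375) = 2/1.18375 = 1.6895.
[ρ_SOR] ω* − 1 = 0.6895.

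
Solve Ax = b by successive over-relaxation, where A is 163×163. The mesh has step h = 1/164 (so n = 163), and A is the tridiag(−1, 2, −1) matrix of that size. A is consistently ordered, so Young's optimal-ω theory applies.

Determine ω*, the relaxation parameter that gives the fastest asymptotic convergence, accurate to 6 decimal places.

ω* = 1.962410

ρ_J = max_k |cos(kπ/164)| = cos(π/164) = 0.999817
1 − cos²(π/164) = sin²(π/164) ⇒ √(1−ρ_J²) = sin(π/164) = 0.0191549.
ω* = 2/(1+0.0191549) = 1.962410
ρ(B_{ω*}) = ω*−1 = 0.962410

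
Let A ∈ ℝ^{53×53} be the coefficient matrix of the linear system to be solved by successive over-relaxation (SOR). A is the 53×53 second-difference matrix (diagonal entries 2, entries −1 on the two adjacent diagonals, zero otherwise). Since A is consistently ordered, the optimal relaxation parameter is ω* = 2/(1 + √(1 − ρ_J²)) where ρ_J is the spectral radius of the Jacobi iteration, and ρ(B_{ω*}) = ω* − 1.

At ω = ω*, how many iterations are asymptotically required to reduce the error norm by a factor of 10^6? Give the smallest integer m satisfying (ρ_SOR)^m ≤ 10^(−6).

m = 119

spectrum of D⁻¹(L+U) = {cos(kπ/54) : 1≤k≤53}; ρ_J = cos(π/54) = 0.9983082.
√(1 − cos²(π/54)) = sin(π/54) ≈ 0.0581448.
ω* = 2 / (1 + 0.0581448) = 2 / 1.0581448 ≈ 1.8901005.
[ρ_SOR] ω* − 1 = 0.8901005.
(0.8901005)^m ≤ 10^{−6}  ⇒  m·ln(0.8901005) ≤ −6·ln10  ⇒  m ≥ 118.668  ⇒  m = 119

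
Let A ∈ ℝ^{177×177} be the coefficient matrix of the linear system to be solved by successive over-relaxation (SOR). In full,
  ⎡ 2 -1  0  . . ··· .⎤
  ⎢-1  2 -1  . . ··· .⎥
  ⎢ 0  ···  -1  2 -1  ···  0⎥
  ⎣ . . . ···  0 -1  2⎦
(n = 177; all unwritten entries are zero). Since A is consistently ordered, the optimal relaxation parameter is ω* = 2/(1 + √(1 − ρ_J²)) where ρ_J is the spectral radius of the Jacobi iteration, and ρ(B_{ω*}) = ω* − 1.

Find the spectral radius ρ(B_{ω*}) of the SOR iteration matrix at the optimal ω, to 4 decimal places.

[ρ_J] n=177: ρ(B_J) = cos(π/(n+1)) = cos(π/178) = 0.9998.
root = sin(π/178) = 0.01765  (since 1−cos² = sin²).
So ω* = 2/1.01765 = 1.9653 (Young).
ρ(B_{ω*}) = ω*−1 = 0.9653

ρ_SOR = 0.9653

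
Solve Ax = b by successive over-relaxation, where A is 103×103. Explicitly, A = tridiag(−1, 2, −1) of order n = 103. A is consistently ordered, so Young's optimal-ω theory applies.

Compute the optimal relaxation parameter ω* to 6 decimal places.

spectrum of D⁻¹(L+U) = {cos(kπ/104) : 1≤k≤103}; ρ_J = cos(π/104) = 0.999544.
√(1−ρ_J²) simplifies to sin(π/104) = 0.0302030.
ω* = 2 / (1 + 0.0302030) = 2 / 1.0302030 ≈ 1.941365.
and ρ(B_{ω*}) = 1.941365 − 1 = 0.941365.

ω* = 1.941365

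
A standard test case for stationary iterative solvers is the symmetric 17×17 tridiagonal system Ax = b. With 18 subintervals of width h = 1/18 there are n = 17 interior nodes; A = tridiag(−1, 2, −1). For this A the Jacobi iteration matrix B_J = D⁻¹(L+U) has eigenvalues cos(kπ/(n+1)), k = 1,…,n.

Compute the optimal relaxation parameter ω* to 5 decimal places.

n=17: λ(B_J) = 1 − λ(A)/2 = cos(kπ/18); k=1 gives ρ_J = 0.98481.
1 − cos²(π/18) = sin²(π/18) ⇒ √(1−ρ_J²) = sin(π/18) = 0.173648.
ω* = 2 / (1 + 0.173648) = 2 / 1.173648 ≈ 1.70409.
ρ_SOR = ω* − 1 ≈ 0.70409.

ω* = 1.70409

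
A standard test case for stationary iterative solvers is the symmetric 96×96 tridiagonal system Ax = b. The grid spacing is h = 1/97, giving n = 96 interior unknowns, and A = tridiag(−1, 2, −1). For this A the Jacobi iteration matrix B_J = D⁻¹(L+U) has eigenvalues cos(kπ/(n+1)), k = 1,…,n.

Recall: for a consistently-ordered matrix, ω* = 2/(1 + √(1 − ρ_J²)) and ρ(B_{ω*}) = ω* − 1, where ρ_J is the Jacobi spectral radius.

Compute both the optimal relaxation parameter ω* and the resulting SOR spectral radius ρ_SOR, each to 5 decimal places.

ρ_J = max_k |cos(kπ/97)| = cos(π/97) = 0.99948
√(1−ρ_J²) = |sin(π/97)| = 0.032382
[ω*] 2 ÷ (1 + 0.032382) = 2 ÷ 1.032382 = 1.93727.
At ω = 1.93727 every |λ(B_ω)| = ω−1, so ρ_SOR = 0.93727.

ω* = 1.93727, ρ_SOR = 0.93727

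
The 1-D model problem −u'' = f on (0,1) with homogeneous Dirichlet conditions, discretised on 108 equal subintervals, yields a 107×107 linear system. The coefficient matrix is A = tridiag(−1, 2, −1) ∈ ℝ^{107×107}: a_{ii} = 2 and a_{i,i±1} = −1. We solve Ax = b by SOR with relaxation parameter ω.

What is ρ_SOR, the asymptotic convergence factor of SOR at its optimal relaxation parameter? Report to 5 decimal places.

With n=107, ρ(Jacobi) = cos(π/108) = 0.99958.
√(1−ρ_J²) simplifies to sin(π/108) = 0.029085.
ω* = 2 / (1 + 0.029085) = 2 / 1.029085 ≈ 1.94347.
ρ_SOR = ω* − 1 = 1.94347 − 1 = 0.94347.

ρ_SOR = 0.94347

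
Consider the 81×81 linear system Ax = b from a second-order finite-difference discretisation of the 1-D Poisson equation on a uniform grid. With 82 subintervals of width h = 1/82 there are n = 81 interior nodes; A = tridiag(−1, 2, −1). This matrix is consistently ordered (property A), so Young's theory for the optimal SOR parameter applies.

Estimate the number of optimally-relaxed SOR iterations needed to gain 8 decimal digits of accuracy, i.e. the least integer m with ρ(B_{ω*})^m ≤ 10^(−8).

m = 241

ρ_J = max_k |cos(kπ/82)| = cos(π/82) = 0.9992662
1 − cos²(π/82) = sin²(π/82) ⇒ √(1−ρ_J²) = sin(π/82) = 0.0383027.
[ω*] 2 ÷ (1 + 0.0383027) = 2 ÷ 1.0383027 = 1.9262206.
ρ_SOR = ω* − 1 = 1.9262206 − 1 = 0.9262206.
(0.9262206)^m ≤ 10^{−8}  ⇒  m·ln(0.9262206) ≤ −8·ln10  ⇒  m ≥ 240.345  ⇒  m = 241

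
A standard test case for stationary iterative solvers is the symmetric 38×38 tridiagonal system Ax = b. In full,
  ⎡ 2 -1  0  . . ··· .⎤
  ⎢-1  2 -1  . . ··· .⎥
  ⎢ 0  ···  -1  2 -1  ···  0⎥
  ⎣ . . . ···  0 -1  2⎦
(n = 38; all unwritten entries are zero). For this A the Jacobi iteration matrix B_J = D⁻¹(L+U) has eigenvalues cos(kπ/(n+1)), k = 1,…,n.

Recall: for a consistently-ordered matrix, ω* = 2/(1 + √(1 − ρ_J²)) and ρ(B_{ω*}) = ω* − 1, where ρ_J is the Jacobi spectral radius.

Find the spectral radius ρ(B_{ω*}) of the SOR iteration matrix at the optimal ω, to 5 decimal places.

ρ_SOR = 0.85105

B_J for the 38×38 system has eigenvalues cos(kπ/39); ρ_J = cos(π/39) = 0.99676.
1 − cos²(π/39) = sin²(π/39) ⇒ √(1−ρ_J²) = sin(π/39) = 0.080467.
ω* = 2/(1 + 0.080467) = 2/1.080467 = 1.85105.
ρ(B_{ω*}) = ω*−1 = 0.85105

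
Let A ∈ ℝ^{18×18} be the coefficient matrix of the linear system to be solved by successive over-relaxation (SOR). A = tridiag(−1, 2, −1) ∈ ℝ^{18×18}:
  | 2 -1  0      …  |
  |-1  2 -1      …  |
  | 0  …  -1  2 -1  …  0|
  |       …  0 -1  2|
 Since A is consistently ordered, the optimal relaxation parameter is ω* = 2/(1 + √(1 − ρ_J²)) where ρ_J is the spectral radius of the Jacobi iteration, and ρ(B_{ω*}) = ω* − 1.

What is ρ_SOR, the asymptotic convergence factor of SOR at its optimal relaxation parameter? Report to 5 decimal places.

ρ_SOR = 0.71734

spectrum of D⁻¹(L+U) = {cos(kπ/19) : 1≤k≤18}; ρ_J = cos(π/19) = 0.98636.
1 − cos²(π/19) = sin²(π/19) ⇒ √(1−ρ_J²) = sin(π/19) = 0.164595.
ω* = 2/(1+0.164595) = 1.71734
ρ(B_{ω*}) = ω*−1 = 0.71734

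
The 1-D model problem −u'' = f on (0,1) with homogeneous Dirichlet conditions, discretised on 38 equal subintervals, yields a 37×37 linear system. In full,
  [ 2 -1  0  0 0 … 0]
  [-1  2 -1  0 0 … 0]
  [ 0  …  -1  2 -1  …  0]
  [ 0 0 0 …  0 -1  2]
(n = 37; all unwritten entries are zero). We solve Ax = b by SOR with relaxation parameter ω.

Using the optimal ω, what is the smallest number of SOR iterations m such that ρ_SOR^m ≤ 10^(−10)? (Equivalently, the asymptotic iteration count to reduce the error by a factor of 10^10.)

½·tridiag(1,0,1) at n=37: λ_k = cos(kπ/38); max |λ| at k=1 ⇒ ρ_J = cos(π/38) ≈ 0.9965845.
√(1 − cos²(π/38)) = sin(π/38) ≈ 0.0825793.
ω* = 2/(1+0.0825793) = 1.8474397
and ρ(B_{ω*}) = 1.8474397 − 1 = 0.8474397.
10·ln10 = 23.0259; −ln(0.8474397) = 0.165536; m = ⌈23.0259/0.165536⌉ = ⌈139.099⌉ = 140.

m = 140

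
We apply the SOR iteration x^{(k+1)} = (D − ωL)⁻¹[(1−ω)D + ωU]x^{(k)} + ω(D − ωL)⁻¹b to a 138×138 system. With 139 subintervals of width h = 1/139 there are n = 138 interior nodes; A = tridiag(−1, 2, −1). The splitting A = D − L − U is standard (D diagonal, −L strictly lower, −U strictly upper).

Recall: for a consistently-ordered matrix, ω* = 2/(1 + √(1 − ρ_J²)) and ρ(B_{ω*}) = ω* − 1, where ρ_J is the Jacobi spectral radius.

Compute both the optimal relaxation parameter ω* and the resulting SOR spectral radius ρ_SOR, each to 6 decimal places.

spectrum of D⁻¹(L+U) = {cos(kπ/139) : 1≤k≤138}; ρ_J = cos(π/139) = 0.999745.
√(1−ρ_J²) simplifies to sin(π/139) = 0.0225995.
ω* = 2 / (1 + 0.0225995) = 2 / 1.0225995 ≈ 1.955800.
ρ_SOR = ω* − 1 ≈ 0.955800.

ω* = 1.955800, ρ_SOR = 0.955800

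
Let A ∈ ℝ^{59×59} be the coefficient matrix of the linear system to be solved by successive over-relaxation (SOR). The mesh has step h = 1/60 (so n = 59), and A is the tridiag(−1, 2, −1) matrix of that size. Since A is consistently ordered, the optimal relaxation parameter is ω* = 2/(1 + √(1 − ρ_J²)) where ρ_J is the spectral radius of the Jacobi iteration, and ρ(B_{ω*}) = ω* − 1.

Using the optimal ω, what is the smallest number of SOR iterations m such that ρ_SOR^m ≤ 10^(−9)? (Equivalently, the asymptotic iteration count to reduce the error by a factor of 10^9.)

m = 198

½·tridiag(1,0,1) at n=59: λ_k = cos(kπ/60); max |λ| at k=1 ⇒ ρ_J = cos(π/60) ≈ 0.9986295.
√(1 − cos²(π/60)) = sin(π/60) ≈ 0.0523360.
Then 2/(1+√(1−ρ_J²)) = 2/(1+0.0523360); ω* = 2/1.0523360 = 1.9005337.
[ρ_SOR] ω* − 1 = 0.9005337.
For 9 digits: m = 9·ln10 / (−ln 0.9005337) = 20.7233/0.104768 = 197.802; round up → m = 198.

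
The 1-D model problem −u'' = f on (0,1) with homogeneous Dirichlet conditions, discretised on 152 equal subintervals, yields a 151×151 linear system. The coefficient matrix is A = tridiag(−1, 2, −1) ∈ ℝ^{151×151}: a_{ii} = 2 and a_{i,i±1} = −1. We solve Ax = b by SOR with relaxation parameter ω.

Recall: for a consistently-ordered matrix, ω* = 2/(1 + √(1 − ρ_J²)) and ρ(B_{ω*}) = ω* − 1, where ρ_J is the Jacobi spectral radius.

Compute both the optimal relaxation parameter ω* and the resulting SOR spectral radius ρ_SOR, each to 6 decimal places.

With n=151, ρ(Jacobi) = cos(π/152) = 0.999786.
√(1 − cos²(π/152)) = sin(π/152) ≈ 0.0206669.
ω* = 2/(1+0.0206669) = 1.959503
Hence ρ(B_{ω*}) = 1.959503 − 1 = 0.959503.

ω* = 1.959503, ρ_SOR = 0.959503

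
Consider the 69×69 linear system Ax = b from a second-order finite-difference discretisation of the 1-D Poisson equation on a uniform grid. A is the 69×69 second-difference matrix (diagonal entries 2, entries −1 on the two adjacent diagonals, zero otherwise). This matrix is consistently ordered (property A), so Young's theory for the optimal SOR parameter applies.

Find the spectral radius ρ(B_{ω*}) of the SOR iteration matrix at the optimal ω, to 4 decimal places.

ρ_SOR = 0.9141

spectrum of D⁻¹(L+U) = {cos(kπ/70) : 1≤k≤69}; ρ_J = cos(π/70) = 0.9990.
1 − cos²(π/70) = sin²(π/70) ⇒ √(1−ρ_J²) = sin(π/70) = 0.04486.
ω* = 2/(1+0.04486) = 1.9141
ρ_SOR = ω* − 1 = 1.9141 − 1 = 0.9141.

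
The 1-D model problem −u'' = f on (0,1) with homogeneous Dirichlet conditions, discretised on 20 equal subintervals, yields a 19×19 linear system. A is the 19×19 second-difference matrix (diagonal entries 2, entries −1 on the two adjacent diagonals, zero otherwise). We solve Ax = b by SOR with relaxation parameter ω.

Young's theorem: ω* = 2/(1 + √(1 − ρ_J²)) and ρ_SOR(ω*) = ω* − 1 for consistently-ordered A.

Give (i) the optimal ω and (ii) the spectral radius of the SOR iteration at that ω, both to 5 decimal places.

B_J for the 19×19 system has eigenvalues cos(kπ/20); ρ_J = cos(π/20) = 0.98769.
root = sin(π/20) = 0.156434  (since 1−cos² = sin²).
Young: ω* = 2/(1+√(1−ρ_J²)) = 2/(1+0.156434) = 2/1.156434 = 1.72945.
and ρ(B_{ω*}) = 1.72945 − 1 = 0.72945.

ω* = 1.72945, ρ_SOR = 0.72945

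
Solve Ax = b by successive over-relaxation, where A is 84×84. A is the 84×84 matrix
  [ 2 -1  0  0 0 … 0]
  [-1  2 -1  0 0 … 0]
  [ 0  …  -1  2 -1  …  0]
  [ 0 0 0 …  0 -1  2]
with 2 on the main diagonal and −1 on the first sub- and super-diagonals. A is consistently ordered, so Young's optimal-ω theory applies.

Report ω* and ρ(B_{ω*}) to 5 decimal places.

With n=84, ρ(Jacobi) = cos(π/85) = 0.99932.
root = sin(π/85) = 0.036951  (since 1−cos² = sin²).
So ω* = 2/1.036951 = 1.92873 (Young).
At ω = 1.92873 every |λ(B_ω)| = ω−1, so ρ_SOR = 0.92873.

ω* = 1.92873, ρ_SOR = 0.92873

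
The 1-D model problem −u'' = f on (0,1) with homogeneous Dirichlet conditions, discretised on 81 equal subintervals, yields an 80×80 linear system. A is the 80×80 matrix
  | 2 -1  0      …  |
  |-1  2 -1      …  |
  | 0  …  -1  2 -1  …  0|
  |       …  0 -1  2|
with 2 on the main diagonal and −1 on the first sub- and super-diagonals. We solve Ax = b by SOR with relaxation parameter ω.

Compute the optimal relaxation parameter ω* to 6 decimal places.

ω* = 1.925344

[ρ_J] n=80: ρ(B_J) = cos(π/(n+1)) = cos(π/81) = 0.999248.
1 − cos²(π/81) = sin²(π/81) ⇒ √(1−ρ_J²) = sin(π/81) = 0.0387754.
ω* = 2/(1+0.0387754) = 1.925344
Hence ρ(B_{ω*}) = 1.925344 − 1 = 0.925344.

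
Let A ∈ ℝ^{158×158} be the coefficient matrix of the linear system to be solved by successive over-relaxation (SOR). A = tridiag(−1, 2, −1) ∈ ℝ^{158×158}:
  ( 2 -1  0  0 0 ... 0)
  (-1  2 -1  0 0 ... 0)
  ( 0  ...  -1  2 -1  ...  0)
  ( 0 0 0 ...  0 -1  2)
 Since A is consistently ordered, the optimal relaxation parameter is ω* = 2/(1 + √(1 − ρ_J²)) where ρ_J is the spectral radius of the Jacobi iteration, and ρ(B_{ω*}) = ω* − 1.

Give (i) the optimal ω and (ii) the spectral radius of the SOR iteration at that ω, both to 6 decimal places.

ω* = 1.961251, ρ_SOR = 0.961251

ρ_J = max_k |cos(kπ/159)| = cos(π/159) = 0.999805
1 − cos²(π/159) = sin²(π/159) ⇒ √(1−ρ_J²) = sin(π/159) = 0.0197572.
ω* = 2/(1+0.0197572) = 1.961251
At ω = 1.961251 every |λ(B_ω)| = ω−1, so ρ_SOR = 0.961251.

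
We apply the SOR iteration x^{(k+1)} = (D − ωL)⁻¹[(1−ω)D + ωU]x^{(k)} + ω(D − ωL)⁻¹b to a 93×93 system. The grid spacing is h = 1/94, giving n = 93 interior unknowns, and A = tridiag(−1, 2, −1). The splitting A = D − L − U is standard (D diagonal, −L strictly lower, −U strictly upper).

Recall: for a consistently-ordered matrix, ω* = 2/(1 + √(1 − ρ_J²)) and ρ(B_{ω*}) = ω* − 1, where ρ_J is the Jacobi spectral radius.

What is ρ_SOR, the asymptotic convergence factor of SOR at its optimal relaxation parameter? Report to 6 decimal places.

ρ_SOR = 0.935331

spectrum of D⁻¹(L+U) = {cos(kπ/94) : 1≤k≤93}; ρ_J = cos(π/94) = 0.999442.
√(1 − cos²(π/94)) = sin(π/94) ≈ 0.0334150.
ω* = 2/(1 + 0.0334150) = 2/1.0334150 = 1.935331.
ρ_SOR = ω* − 1 = 1.935331 − 1 = 0.935331.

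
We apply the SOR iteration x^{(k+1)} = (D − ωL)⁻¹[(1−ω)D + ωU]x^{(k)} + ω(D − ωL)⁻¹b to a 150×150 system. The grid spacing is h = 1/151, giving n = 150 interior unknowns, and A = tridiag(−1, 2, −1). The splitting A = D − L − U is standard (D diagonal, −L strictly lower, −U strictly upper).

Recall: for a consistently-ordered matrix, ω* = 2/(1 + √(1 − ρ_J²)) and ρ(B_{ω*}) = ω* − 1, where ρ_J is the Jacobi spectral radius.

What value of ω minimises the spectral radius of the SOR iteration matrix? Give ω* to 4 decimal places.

ω* = 1.9592

ρ_J = max_k |cos(kπ/151)| = cos(π/151) = 0.9998
root = sin(π/151) = 0.02080  (since 1−cos² = sin²).
[ω*] 2 ÷ (1 + 0.02080) = 2 ÷ 1.02080 = 1.9592.
ρ_SOR = ω* − 1 ≈ 0.9592.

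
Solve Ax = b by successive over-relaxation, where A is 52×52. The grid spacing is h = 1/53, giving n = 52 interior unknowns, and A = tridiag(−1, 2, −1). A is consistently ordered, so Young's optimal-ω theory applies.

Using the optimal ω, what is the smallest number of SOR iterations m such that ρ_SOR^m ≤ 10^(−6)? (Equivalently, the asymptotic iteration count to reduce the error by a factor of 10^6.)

ρ_J = max_k |cos(kπ/53)| = cos(π/53) = 0.9982437
√(1−ρ_J²) simplifies to sin(π/53) = 0.0592406.
[ω*] 2 ÷ (1 + 0.0592406) = 2 ÷ 1.0592406 = 1.8881451.
Hence ρ(B_{ω*}) = 1.8881451 − 1 = 0.8881451.
For 6 digits: m = 6·ln10 / (−ln 0.8881451) = 13.8155/0.11862 = 116.469; round up → m = 117.

m = 117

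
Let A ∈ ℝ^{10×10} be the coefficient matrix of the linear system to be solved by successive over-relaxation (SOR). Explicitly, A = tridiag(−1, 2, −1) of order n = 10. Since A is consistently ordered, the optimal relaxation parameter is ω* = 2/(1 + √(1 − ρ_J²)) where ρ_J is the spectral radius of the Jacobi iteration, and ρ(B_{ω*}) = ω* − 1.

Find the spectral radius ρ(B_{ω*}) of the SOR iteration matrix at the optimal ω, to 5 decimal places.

n=10: λ(B_J) = 1 − λ(A)/2 = cos(kπ/11); k=1 gives ρ_J = 0.95949.
√(1−ρ_J²) simplifies to sin(π/11) = 0.281733.
ω* = 2/(1 + 0.281733) = 2/1.281733 = 1.56039.
[ρ_SOR] ω* − 1 = 0.56039.

ρ_SOR = 0.56039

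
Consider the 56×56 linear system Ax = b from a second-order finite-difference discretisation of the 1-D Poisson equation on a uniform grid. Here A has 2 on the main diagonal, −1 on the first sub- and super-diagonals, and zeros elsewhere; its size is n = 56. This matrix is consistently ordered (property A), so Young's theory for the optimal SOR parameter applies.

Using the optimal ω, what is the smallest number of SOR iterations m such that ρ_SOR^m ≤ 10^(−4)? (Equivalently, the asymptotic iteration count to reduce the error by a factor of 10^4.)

m = 84

ρ_J = max_k |cos(kπ/57)| = cos(π/57) = 0.9984815
1 − cos²(π/57) = sin²(π/57) ⇒ √(1−ρ_J²) = sin(π/57) = 0.0550878.
Then 2/(1+√(1−ρ_J²)) = 2/(1+0.0550878); ω* = 2/1.0550878 = 1.8955768.
[ρ_SOR] ω* − 1 = 0.8955768.
For 4 digits: m = 4·ln10 / (−ln 0.8955768) = 9.21034/0.110287 = 83.512; round up → m = 84.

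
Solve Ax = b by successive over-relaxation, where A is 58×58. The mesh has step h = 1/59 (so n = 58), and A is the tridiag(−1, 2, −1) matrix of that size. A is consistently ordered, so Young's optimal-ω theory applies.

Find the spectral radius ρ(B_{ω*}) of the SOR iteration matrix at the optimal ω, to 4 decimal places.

n=58: λ(B_J) = 1 − λ(A)/2 = cos(kπ/59); k=1 gives ρ_J = 0.9986.
√(1−ρ_J²) simplifies to sin(π/59) = 0.05322.
ω* = 2/(1 + 0.05322) = 2/1.05322 = 1.8989.
and ρ(B_{ω*}) = 1.8989 − 1 = 0.8989.

ρ_SOR = 0.8989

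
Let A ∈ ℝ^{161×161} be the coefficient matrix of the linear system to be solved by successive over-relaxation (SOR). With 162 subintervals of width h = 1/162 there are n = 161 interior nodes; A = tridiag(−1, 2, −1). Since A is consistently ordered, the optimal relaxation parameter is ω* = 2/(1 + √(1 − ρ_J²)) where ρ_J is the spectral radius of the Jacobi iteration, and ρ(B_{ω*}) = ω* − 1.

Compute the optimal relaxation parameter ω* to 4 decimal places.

ω* = 1.9620

With n=161, ρ(Jacobi) = cos(π/162) = 0.9998.
√(1−ρ_J²) = |sin(π/162)| = 0.01939
ω* = 2 / (1 + 0.01939) = 2 / 1.01939 ≈ 1.9620.
Hence ρ(B_{ω*}) = 1.9620 − 1 = 0.9620.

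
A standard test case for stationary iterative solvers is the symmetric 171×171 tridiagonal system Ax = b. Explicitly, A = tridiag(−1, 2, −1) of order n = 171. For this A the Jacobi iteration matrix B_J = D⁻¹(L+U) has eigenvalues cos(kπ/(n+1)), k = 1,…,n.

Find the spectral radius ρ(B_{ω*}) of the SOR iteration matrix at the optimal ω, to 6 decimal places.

ρ_SOR = 0.964127

With n=171, ρ(Jacobi) = cos(π/172) = 0.999833.
√(1−ρ_J²) simplifies to sin(π/172) = 0.0182641.
So ω* = 2/1.0182641 = 1.964127 (Young).
ρ_SOR = ω* − 1 ≈ 0.964127.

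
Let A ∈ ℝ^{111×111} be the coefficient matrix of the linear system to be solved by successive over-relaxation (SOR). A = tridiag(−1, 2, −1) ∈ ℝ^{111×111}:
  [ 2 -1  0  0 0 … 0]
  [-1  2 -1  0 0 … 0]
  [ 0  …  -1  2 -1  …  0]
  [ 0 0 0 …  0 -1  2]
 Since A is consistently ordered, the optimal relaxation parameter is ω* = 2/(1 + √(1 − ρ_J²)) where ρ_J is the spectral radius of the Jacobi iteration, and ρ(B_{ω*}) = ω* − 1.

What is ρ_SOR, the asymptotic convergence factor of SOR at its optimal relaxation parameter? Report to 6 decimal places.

ρ_SOR = 0.945438

½·tridiag(1,0,1) at n=111: λ_k = cos(kπ/112); max |λ| at k=1 ⇒ ρ_J = cos(π/112) ≈ 0.999607.
√(1−ρ_J²) = |sin(π/112)| = 0.0280463
So ω* = 2/1.0280463 = 1.945438 (Young).
Hence ρ(B_{ω*}) = 1.945438 − 1 = 0.945438.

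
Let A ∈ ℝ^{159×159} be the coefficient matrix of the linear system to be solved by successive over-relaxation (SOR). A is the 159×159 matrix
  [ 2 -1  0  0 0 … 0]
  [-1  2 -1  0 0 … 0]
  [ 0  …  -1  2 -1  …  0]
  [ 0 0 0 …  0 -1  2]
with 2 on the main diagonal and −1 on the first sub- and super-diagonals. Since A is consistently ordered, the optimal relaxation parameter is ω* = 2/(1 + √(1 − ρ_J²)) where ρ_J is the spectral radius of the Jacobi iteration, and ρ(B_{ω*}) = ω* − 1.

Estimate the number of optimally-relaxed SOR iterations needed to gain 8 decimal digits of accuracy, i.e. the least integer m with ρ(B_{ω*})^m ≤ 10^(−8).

m = 470

n=159: λ(B_J) = 1 − λ(A)/2 = cos(kπ/160); k=1 gives ρ_J = 0.9998072.
√(1−ρ_J²) simplifies to sin(π/160) = 0.0196337.
ω* = 2 / (1 + 0.0196337) = 2 / 1.0196337 ≈ 1.9614887.
ρ(B_{ω*}) = ω*−1 = 0.9614887
For 8 digits: m = 8·ln10 / (−ln 0.9614887) = 18.4207/0.0392725 = 469.048; round up → m = 470.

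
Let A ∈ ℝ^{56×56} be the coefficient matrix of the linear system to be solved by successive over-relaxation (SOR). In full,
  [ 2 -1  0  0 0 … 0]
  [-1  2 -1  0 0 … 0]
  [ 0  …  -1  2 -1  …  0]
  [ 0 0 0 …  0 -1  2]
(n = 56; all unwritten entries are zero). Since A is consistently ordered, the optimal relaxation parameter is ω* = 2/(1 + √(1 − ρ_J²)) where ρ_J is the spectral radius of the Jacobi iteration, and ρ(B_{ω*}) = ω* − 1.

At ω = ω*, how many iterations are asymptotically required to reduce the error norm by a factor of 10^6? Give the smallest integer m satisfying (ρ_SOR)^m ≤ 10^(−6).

m = 126

[ρ_J] n=56: ρ(B_J) = cos(π/(n+1)) = cos(π/57) = 0.9984815.
√(1−ρ_J²) simplifies to sin(π/57) = 0.0550878.
ω* = 2/(1+0.0550878) = 1.8955768
Hence ρ(B_{ω*}) = 1.8955768 − 1 = 0.8955768.
ρ_SOR^m ≤ 10^(−6) ⇔ m ≥ 6·ln10/(−ln 0.8955768) = 13.8155/0.110287 = 125.269; m = ⌈125.269⌉ = 126.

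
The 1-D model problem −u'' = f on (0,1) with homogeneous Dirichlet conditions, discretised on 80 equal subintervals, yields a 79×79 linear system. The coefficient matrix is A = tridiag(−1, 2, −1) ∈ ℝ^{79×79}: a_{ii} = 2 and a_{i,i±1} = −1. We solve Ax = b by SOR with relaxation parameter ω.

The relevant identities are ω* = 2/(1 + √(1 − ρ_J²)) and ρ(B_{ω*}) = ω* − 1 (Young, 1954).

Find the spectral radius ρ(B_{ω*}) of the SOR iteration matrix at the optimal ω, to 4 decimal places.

With n=79, ρ(Jacobi) = cos(π/80) = 0.9992.
√(1 − cos²(π/80)) = sin(π/80) ≈ 0.03926.
Young: ω* = 2/(1+√(1−ρ_J²)) = 2/(1+0.03926) = 2/1.03926 = 1.9244.
ρ_SOR = ω* − 1 = 1.9244 − 1 = 0.9244.

ρ_SOR = 0.9244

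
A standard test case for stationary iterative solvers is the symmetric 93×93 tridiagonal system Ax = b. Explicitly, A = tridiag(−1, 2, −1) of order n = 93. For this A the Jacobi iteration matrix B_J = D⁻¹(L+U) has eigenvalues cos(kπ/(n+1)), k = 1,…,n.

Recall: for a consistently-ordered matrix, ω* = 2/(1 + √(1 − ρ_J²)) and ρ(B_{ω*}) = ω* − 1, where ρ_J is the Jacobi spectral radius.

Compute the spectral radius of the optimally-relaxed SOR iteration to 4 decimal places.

spectrum of D⁻¹(L+U) = {cos(kπ/94) : 1≤k≤93}; ρ_J = cos(π/94) = 0.9994.
√(1−ρ_J²) simplifies to sin(π/94) = 0.03341.
So ω* = 2/1.03341 = 1.9353 (Young).
ρ_SOR = ω* − 1 ≈ 0.9353.

ρ_SOR = 0.9353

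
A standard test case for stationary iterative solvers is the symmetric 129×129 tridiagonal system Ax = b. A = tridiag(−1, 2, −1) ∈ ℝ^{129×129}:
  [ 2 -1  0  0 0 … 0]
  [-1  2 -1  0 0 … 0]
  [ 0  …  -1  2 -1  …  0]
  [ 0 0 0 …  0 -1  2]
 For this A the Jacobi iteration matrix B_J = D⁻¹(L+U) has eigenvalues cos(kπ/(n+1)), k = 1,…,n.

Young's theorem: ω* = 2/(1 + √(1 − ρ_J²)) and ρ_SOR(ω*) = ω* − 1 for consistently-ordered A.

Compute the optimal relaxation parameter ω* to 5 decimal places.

ρ_J = max_k |cos(kπ/130)| = cos(π/130) = 0.99971
1 − cos²(π/130) = sin²(π/130) ⇒ √(1−ρ_J²) = sin(π/130) = 0.024164.
ω* = 2 / (1 + 0.024164) = 2 / 1.024164 ≈ 1.95281.
and ρ(B_{ω*}) = 1.95281 − 1 = 0.95281.

ω* = 1.95281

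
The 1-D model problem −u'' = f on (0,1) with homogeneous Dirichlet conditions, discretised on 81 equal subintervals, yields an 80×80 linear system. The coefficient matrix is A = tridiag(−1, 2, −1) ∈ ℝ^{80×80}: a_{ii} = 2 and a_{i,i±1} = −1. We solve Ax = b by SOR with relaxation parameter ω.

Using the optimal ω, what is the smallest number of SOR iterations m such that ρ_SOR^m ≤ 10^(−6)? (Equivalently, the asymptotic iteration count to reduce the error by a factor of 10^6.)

[ρ_J] n=80: ρ(B_J) = cos(π/(n+1)) = cos(π/81) = 0.9992480.
1 − cos²(π/81) = sin²(π/81) ⇒ √(1−ρ_J²) = sin(π/81) = 0.0387754.
Then 2/(1+√(1−ρ_J²)) = 2/(1+0.0387754); ω* = 2/1.0387754 = 1.9253440.
ρ_SOR = ω* − 1 = 1.9253440 − 1 = 0.9253440.
(0.9253440)^m ≤ 10^{−6}  ⇒  m·ln(0.9253440) ≤ −6·ln10  ⇒  m ≥ 178.058  ⇒  m = 179

m = 179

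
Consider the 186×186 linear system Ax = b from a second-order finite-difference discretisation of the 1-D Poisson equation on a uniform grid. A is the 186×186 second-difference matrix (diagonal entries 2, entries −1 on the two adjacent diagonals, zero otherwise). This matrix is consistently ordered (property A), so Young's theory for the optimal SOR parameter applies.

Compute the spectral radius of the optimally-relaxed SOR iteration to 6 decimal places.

B_J for the 186×186 system has eigenvalues cos(kπ/187); ρ_J = cos(π/187) = 0.999859.
√(1−ρ_J²) simplifies to sin(π/187) = 0.0167992.
ω* = 2/(1 + 0.0167992) = 2/1.0167992 = 1.966957.
ρ_SOR = ω* − 1 = 1.966957 − 1 = 0.966957.

ρ_SOR = 0.966957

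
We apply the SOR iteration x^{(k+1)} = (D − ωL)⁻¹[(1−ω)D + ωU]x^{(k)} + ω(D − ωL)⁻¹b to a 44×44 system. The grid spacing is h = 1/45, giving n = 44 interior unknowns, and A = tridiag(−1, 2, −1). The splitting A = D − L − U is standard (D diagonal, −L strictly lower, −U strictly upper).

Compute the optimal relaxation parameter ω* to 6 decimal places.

[ρ_J] n=44: ρ(B_J) = cos(π/(n+1)) = cos(π/45) = 0.997564.
√(1−ρ_J²) = |sin(π/45)| = 0.0697565
Then 2/(1+√(1−ρ_J²)) = 2/(1+0.0697565); ω* = 2/1.0697565 = 1.869584.
ρ(B_{ω*}) = ω*−1 = 0.869584

ω* = 1.869584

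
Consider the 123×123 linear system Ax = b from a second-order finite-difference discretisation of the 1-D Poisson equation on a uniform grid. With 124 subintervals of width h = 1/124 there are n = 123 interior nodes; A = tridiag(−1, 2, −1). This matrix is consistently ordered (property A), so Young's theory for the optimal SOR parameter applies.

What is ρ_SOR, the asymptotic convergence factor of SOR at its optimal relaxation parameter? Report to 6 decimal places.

ρ_SOR = 0.950586

n=123: λ(B_J) = 1 − λ(A)/2 = cos(kπ/124); k=1 gives ρ_J = 0.999679.
root = sin(π/124) = 0.0253327  (since 1−cos² = sin²).
ω* = 2 / (1 + 0.0253327) = 2 / 1.0253327 ≈ 1.950586.
[ρ_SOR] ω* − 1 = 0.950586.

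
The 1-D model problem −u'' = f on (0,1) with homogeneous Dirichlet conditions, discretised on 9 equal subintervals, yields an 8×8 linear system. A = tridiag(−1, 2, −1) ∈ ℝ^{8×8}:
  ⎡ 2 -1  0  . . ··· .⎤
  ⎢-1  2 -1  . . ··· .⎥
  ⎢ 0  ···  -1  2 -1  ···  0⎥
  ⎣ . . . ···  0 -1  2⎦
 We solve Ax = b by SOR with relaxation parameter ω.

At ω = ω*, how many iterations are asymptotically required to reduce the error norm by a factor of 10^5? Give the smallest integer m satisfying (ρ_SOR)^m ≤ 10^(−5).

m = 17

With n=8, ρ(Jacobi) = cos(π/9) = 0.9396926.
1 − cos²(π/9) = sin²(π/9) ⇒ √(1−ρ_J²) = sin(π/9) = 0.3420201.
ω* = 2 / (1 + 0.3420201) = 2 / 1.3420201 ≈ 1.4902906.
ρ(B_{ω*}) = ω*−1 = 0.4902906
Need (0.4902906)^m ≤ 10^(−5): m ≥ 5·ln10/|ln 0.4902906| = 11.5129/0.712757 = 16.153 ⇒ m = 17.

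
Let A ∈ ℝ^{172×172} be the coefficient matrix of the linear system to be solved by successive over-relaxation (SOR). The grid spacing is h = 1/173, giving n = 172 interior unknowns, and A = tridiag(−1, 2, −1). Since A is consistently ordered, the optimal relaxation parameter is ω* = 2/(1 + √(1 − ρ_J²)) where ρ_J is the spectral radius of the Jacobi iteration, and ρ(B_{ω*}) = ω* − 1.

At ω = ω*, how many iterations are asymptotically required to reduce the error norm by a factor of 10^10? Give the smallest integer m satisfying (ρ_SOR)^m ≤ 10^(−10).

With n=172, ρ(Jacobi) = cos(π/173) = 0.9998351.
root = sin(π/173) = 0.0181585  (since 1−cos² = sin²).
ω* = 2/(1+0.0181585) = 1.9643307
and ρ(B_{ω*}) = 1.9643307 − 1 = 0.9643307.
m ≥ 10·ln10 / (−ln 0.9643307) = 633.956; smallest integer m = 634.

m = 634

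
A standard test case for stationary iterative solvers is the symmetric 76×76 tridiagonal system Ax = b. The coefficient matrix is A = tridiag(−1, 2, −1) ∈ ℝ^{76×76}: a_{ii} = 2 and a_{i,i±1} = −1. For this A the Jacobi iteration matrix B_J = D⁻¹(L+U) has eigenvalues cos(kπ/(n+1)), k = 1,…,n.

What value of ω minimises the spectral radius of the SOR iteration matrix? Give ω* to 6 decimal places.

ω* = 1.921620

B_J for the 76×76 system has eigenvalues cos(kπ/77); ρ_J = cos(π/77) = 0.999168.
√(1−ρ_J²) = |sin(π/77)| = 0.0407886
Then 2/(1+√(1−ρ_J²)) = 2/(1+0.0407886); ω* = 2/1.0407886 = 1.921620.
ρ_SOR = ω* − 1 = 1.921620 − 1 = 0.921620.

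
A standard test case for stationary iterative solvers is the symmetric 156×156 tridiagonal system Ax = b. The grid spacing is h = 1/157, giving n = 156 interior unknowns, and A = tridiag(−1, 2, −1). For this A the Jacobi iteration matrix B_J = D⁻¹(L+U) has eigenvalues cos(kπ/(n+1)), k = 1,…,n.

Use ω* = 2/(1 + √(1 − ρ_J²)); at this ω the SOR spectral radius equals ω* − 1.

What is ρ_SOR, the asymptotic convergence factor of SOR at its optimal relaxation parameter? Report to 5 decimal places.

ρ_SOR = 0.96077

With n=156, ρ(Jacobi) = cos(π/157) = 0.99980.
√(1 − cos²(π/157)) = sin(π/157) ≈ 0.020009.
Young: ω* = 2/(1+√(1−ρ_J²)) = 2/(1+0.020009) = 2/1.020009 = 1.96077.
[ρ_SOR] ω* − 1 = 0.96077.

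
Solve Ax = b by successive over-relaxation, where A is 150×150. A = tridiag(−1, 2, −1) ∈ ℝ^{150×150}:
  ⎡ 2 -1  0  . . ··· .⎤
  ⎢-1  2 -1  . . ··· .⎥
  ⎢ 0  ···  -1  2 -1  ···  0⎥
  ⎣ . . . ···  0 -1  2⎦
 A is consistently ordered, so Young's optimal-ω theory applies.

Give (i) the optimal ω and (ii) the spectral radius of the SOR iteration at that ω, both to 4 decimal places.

spectrum of D⁻¹(L+U) = {cos(kπ/151) : 1≤k≤150}; ρ_J = cos(π/151) = 0.9998.
1 − cos²(π/151) = sin²(π/151) ⇒ √(1−ρ_J²) = sin(π/151) = 0.02080.
Then 2/(1+√(1−ρ_J²)) = 2/(1+0.02080); ω* = 2/1.02080 = 1.9592.
[ρ_SOR] ω* − 1 = 0.9592.

ω* = 1.9592, ρ_SOR = 0.9592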